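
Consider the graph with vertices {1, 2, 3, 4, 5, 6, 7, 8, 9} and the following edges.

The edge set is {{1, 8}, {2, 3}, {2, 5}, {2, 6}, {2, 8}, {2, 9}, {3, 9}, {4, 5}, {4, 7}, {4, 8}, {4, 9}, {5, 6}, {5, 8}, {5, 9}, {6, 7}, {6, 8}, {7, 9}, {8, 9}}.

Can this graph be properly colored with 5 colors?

Yes

The chromatic number is 4. 2, 5, 8, 9 are mutually adjacent (a clique of size 4), so at least 4 colors are needed.
4 colors suffice: 1=blue, 2=yellow, 3=red, 4=yellow, 5=green, 6=blue, 7=red, 8=red, 9=blue.
Since 5 ≥ 4, a proper 5-coloring certainly exists.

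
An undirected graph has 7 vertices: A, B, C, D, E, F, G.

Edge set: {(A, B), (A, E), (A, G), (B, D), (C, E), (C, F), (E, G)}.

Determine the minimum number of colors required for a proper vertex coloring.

3

A, E, G are pairwise adjacent, so at least 3 colors are needed.
One proper 3-coloring: A=red, B=blue, C=red, D=red, E=blue, F=blue, G=green. Each edge has distinct colors on its endpoints.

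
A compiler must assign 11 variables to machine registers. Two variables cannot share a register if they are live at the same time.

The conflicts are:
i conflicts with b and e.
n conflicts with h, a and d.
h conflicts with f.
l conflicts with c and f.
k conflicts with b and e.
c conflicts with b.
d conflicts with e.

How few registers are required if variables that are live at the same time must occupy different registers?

3

The cycle c-l-f-h-n-d-e-k-b-c has odd length 9, so it cannot be 2-colored; at least 3 registers are needed.
3 registers suffice: register 1 → {n, l, b, e}; register 2 → {i, h, k, c, a, d}; register 3 → {f}. No two conflicting variables share a register.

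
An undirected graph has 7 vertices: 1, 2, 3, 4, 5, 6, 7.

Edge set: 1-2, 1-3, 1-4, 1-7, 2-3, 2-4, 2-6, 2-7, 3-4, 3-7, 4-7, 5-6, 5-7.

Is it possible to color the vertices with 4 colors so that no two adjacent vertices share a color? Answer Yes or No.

No

1, 2, 3, 4, 7 are pairwise adjacent (a clique of size 5), so at least 5 colors are needed.
So 4 colors are not enough.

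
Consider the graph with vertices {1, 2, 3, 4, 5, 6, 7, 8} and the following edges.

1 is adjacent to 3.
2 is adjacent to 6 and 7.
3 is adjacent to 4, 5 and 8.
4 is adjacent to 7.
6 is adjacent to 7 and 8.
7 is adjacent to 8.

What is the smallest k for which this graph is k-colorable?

3

2, 6, 7 are pairwise adjacent, so at least 3 colors are needed.
A valid assignment using 3 colors: 1=b, 2=c, 3=a, 4=b, 5=b, 6=b, 7=a, 8=c. Every edge joins two different colors.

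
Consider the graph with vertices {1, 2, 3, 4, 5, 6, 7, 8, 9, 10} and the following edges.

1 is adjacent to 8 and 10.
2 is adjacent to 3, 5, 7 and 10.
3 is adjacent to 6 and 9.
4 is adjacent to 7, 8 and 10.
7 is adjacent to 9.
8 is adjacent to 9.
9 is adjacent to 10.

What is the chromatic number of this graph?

2 and 10 are adjacent, so at least 2 colors are needed.
One proper 2-coloring: 1=blue, 2=blue, 3=red, 4=blue, 5=red, 6=blue, 7=red, 8=red, 9=blue, 10=red. No two adjacent vertices share a color.

2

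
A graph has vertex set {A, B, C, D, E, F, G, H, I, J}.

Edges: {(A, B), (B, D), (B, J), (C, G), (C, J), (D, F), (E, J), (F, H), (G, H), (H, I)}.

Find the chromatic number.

The cycle H-G-C-J-B-D-F-H has odd length 7, so it cannot be 2-colored; at least 3 colors are needed.
3 colors suffice: color 1 → {A, D, H, J}; color 2 → {B, C, E, F, I}; color 3 → {G}. No two adjacent vertices share a color.

3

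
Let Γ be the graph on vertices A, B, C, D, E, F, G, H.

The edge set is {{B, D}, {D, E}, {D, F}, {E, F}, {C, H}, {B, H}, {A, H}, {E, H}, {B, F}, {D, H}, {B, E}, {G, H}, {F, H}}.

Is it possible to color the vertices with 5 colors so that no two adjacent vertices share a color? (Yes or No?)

Yes

The chromatic number is 5. B, D, E, F, H form a clique, so at least 5 colors are needed.
One proper 5-coloring: A=blue, B=yellow, C=blue, D=blue, E=green, F=purple, G=blue, H=red.
That is already a proper 5-coloring.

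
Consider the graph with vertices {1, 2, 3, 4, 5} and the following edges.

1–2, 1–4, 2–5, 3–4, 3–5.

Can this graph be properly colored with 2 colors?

No

The cycle 1-4-3-5-2-1 has odd length 5, so it cannot be 2-colored; at least 3 colors are needed.
So 2 colors are not enough.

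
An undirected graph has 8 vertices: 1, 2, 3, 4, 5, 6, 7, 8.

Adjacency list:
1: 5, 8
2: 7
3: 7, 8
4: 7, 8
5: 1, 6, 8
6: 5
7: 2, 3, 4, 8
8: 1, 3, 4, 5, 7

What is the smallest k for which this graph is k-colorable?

1, 5, 8 are mutually adjacent, so at least 3 colors are needed.
3 colors suffice: 1=c, 2=a, 3=c, 4=c, 5=b, 6=a, 7=b, 8=a. No two adjacent vertices share a color.

3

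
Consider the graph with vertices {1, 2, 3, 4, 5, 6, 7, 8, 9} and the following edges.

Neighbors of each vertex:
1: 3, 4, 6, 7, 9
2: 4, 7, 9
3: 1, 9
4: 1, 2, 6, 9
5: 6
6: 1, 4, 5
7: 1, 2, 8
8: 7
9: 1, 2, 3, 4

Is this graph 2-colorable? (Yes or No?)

No

1, 3, 9 form a triangle, so at least 3 colors are needed.
So 2 colors are not enough.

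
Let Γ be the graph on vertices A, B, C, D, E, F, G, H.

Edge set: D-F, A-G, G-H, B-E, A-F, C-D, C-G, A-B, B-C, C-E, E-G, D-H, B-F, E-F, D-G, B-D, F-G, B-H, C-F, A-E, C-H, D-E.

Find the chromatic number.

5

C, D, E, F, G are pairwise adjacent (a clique of size 5), so at least 5 colors are needed.
A valid assignment using 5 colors: A=4, B=2, C=5, D=4, E=3, F=1, G=2, H=1. No two adjacent vertices share a color.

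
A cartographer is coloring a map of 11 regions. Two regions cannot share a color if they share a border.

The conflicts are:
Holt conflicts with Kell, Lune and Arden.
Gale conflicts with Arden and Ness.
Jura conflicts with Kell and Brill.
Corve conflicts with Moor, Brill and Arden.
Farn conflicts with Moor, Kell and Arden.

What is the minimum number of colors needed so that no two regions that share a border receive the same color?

2

Farn and Moor conflict, so at least 2 colors are needed.
2 colors suffice: color 1 → {Moor, Kell, Brill, Lune, Arden, Ness}; color 2 → {Holt, Gale, Jura, Corve, Farn}. Each listed conflict is separated.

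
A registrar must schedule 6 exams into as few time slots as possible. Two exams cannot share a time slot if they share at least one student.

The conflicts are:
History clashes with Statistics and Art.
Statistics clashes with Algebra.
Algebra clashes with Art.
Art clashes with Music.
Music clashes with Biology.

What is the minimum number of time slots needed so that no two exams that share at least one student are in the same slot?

Statistics and Algebra conflict, so at least 2 time slots are needed.
2 time slots suffice: time slot 1 → {Statistics, Art, Biology}; time slot 2 → {History, Algebra, Music}. No two conflicting exams share a time slot.

2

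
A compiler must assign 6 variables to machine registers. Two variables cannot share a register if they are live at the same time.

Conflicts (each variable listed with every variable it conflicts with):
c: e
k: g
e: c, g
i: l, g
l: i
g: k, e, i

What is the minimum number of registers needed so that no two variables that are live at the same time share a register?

2

i and l conflict, so at least 2 registers are needed.
2 registers suffice: register 1 → {c, l, g}; register 2 → {k, e, i}. No two conflicting variables share a register.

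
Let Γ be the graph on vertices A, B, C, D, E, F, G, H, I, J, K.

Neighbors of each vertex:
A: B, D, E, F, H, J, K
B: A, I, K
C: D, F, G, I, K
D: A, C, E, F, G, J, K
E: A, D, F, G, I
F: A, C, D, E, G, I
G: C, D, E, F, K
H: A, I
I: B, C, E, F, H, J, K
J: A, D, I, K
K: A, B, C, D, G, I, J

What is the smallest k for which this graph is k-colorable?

4

A, D, E, F are mutually adjacent (a clique of size 4), so at least 4 colors are needed.
4 colors suffice: color 1 → {A, G, I}; color 2 → {F, H, K}; color 3 → {B, D}; color 4 → {C, E, J}. Every edge joins two different colors.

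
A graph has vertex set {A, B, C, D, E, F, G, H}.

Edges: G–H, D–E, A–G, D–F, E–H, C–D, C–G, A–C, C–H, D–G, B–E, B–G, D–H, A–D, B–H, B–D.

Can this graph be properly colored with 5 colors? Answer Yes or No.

Yes

The chromatic number is 4. B, D, E, H form a clique, so at least 4 colors are needed.
4 colors suffice: color 1 → {D}; color 2 → {A, F, H}; color 3 → {E, G}; color 4 → {B, C}.
Since 5 ≥ 4, a proper 5-coloring certainly exists.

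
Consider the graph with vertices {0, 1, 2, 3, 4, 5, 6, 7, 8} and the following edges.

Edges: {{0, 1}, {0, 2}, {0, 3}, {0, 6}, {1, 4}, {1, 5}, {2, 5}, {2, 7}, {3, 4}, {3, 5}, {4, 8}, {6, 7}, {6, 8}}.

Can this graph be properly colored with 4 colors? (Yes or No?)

The chromatic number is 3. The cycle 8-6-0-1-4-8 has odd length 5, so it cannot be 2-colored; at least 3 colors are needed.
3 colors suffice: 0=red, 1=blue, 2=blue, 3=blue, 4=red, 5=red, 6=blue, 7=red, 8=green.
Since 4 ≥ 3, a proper 4-coloring certainly exists.

Yes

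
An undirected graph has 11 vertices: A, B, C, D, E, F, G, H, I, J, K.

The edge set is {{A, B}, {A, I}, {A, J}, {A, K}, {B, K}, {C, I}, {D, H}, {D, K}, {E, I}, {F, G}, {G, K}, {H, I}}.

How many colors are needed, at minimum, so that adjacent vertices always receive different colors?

3

A, B, K are mutually adjacent, so at least 3 colors are needed.
3 colors suffice: A=1, B=3, C=1, D=1, E=1, F=2, G=1, H=3, I=2, J=2, K=2. Each edge has distinct colors on its endpoints.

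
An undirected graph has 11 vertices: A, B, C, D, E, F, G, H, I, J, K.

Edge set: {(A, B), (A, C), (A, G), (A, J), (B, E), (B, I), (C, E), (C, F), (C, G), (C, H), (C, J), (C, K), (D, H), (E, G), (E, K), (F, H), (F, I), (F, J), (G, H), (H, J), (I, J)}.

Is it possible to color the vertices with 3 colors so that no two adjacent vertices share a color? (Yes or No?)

No

C, F, H, J are mutually adjacent (a clique of size 4), so at least 4 colors are needed.
So 3 colors are not enough.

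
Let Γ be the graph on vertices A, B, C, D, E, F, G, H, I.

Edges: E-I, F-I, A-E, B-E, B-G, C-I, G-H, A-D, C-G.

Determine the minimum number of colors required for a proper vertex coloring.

3

The cycle E-B-G-C-I-E has odd length 5, so it cannot be 2-colored; at least 3 colors are needed.
3 colors suffice: color red → {D, E, F, G}; color blue → {A, B, H, I}; color green → {C}. Each edge has distinct colors on its endpoints.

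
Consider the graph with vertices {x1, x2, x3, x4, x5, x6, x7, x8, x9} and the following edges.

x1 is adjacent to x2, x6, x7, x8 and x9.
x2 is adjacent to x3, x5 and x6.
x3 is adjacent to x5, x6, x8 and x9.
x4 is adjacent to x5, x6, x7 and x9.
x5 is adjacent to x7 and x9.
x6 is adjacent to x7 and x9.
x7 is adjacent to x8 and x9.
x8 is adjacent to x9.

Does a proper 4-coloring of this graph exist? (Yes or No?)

Yes

The chromatic number is 4. x4, x5, x7, x9 are pairwise adjacent (a clique of size 4), so at least 4 colors are needed.
One proper 4-coloring: x1=4, x2=1, x3=3, x4=4, x5=2, x6=2, x7=3, x8=2, x9=1.
That is already a proper 4-coloring.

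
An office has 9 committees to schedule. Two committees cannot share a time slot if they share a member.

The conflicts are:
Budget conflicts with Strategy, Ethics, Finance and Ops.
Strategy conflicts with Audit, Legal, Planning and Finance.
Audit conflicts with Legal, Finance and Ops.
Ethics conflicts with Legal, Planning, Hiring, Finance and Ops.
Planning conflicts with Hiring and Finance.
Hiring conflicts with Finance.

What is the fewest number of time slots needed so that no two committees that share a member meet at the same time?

Ethics, Planning, Hiring, Finance pairwise conflict, so at least 4 time slots are needed.
A valid assignment using 4 time slots: Budget=3, Strategy=1, Audit=3, Ethics=1, Legal=2, Planning=3, Hiring=4, Finance=2, Ops=2. Each listed conflict is separated.

4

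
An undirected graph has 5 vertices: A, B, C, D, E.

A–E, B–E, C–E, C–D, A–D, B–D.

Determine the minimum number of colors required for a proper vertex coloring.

2

C and D are adjacent, so at least 2 colors are needed.
2 colors suffice: color red → {D, E}; color blue → {A, B, C}. Each edge has distinct colors on its endpoints.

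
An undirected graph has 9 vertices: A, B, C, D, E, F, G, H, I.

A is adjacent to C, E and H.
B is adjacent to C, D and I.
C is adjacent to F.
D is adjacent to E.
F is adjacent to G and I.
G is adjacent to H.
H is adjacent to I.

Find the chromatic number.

The cycle C-F-I-H-A-C has odd length 5, so it cannot be 2-colored; at least 3 colors are needed.
3 colors suffice: color 1 → {A, D, G, I}; color 2 → {C, E, H}; color 3 → {B, F}. Each edge has distinct colors on its endpoints.

3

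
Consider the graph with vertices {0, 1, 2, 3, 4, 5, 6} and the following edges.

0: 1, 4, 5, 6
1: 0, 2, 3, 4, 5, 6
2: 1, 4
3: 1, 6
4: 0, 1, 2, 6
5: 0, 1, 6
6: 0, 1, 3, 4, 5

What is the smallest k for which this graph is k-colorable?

0, 1, 4, 6 are mutually adjacent (a clique of size 4), so at least 4 colors are needed.
4 colors suffice: color a → {1}; color b → {2, 6}; color c → {0, 3}; color d → {4, 5}. No two adjacent vertices share a color.

4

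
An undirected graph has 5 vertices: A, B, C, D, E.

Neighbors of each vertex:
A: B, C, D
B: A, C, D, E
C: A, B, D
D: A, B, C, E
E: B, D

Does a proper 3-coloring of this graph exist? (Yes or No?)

No

A, B, C, D form a clique, so at least 4 colors are needed.
So 3 colors are not enough.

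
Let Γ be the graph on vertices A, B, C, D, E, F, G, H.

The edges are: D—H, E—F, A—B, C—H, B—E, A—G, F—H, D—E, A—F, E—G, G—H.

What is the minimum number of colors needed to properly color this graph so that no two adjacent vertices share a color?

2

G and H are adjacent, so at least 2 colors are needed.
2 colors suffice: color 1 → {A, E, H}; color 2 → {B, C, D, F, G}. Every edge joins two different colors.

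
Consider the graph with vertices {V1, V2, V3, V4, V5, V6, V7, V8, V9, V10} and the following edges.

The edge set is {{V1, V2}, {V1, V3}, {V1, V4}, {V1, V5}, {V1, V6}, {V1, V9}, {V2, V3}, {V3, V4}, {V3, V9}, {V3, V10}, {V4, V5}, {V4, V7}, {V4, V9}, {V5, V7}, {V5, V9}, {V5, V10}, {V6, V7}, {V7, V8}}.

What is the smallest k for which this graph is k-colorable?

4

V1, V3, V4, V9 are pairwise adjacent (a clique of size 4), so at least 4 colors are needed.
4 colors suffice: V1=1, V2=2, V3=3, V4=2, V5=3, V6=2, V7=1, V8=2, V9=4, V10=1. Each edge has distinct colors on its endpoints.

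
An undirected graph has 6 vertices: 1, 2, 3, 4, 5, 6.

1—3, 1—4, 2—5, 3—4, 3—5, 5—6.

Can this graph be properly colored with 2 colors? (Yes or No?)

1, 3, 4 are mutually adjacent, so at least 3 colors are needed.
So 2 colors are not enough.

No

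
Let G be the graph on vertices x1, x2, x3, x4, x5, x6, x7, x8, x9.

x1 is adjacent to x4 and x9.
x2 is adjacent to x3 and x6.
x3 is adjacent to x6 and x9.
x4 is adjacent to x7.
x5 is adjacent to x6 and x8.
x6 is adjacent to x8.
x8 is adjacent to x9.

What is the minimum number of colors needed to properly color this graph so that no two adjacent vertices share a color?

3

x5, x6, x8 are pairwise adjacent, so at least 3 colors are needed.
3 colors suffice: color red → {x4, x6, x9}; color blue → {x1, x3, x7, x8}; color green → {x2, x5}. Every edge joins two different colors.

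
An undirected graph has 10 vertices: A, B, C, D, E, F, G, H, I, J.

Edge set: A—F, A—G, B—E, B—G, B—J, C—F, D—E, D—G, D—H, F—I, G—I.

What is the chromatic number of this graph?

2

B and J are adjacent, so at least 2 colors are needed.
One proper 2-coloring: A=2, B=2, C=2, D=2, E=1, F=1, G=1, H=1, I=2, J=1. No two adjacent vertices share a color.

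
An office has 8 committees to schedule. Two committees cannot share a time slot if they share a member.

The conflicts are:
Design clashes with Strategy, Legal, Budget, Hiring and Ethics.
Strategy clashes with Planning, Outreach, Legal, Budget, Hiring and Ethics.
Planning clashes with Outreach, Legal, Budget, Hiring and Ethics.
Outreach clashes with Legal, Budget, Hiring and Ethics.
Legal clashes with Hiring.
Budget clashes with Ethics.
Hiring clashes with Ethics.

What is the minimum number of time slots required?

Strategy, Planning, Outreach, Budget, Ethics are mutually in conflict, so at least 5 time slots are needed.
Using 5 time slots: Design=4, Strategy=1, Planning=5, Outreach=4, Legal=2, Budget=3, Hiring=3, Ethics=2. No two conflicting committees share a time slot.

5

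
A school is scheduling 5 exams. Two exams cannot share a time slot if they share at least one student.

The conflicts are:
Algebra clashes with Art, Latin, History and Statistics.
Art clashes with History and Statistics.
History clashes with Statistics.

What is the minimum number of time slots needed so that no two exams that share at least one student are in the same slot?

4

Algebra, Art, History, Statistics all conflict with each other, so at least 4 time slots are needed.
4 time slots suffice: time slot 1 → {Algebra}; time slot 2 → {Latin, Statistics}; time slot 3 → {Art}; time slot 4 → {History}. No two conflicting exams share a time slot.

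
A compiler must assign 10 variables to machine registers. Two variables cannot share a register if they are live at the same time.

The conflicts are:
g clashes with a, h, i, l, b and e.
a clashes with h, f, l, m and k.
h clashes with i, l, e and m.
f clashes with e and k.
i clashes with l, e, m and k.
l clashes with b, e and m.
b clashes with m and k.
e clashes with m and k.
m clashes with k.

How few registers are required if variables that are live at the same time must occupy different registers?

5

g, h, i, l, e pairwise conflict, so at least 5 registers are needed.
5 registers suffice: g=2, a=3, h=5, f=2, i=4, l=1, b=3, e=3, m=2, k=1. No two conflicting variables share a register.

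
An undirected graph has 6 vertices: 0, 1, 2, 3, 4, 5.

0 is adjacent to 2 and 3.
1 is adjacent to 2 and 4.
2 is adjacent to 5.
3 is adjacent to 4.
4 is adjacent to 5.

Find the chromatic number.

The cycle 3-4-5-2-0-3 has odd length 5, so it cannot be 2-colored; at least 3 colors are needed.
3 colors suffice: color red → {2, 4}; color blue → {1, 3, 5}; color green → {0}. Every edge joins two different colors.

3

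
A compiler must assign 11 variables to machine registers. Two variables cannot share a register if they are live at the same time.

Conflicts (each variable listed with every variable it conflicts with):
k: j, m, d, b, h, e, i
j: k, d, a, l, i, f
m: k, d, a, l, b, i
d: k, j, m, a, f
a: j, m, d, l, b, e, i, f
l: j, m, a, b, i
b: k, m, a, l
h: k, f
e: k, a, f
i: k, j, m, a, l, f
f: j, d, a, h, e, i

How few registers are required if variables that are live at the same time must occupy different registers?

4

j, a, i, f pairwise conflict, so at least 4 registers are needed.
4 registers suffice: register 1 → {k, a}; register 2 → {d, b, h, e, i}; register 3 → {l, f}; register 4 → {j, m}. Each listed conflict is separated.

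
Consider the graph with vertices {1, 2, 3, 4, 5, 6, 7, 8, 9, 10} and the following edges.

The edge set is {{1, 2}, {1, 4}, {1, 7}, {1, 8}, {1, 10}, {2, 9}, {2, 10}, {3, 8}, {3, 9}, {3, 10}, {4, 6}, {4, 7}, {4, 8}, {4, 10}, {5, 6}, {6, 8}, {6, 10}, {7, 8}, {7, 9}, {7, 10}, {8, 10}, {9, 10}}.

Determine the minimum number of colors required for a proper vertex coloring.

5

1, 4, 7, 8, 10 are mutually adjacent (a clique of size 5), so at least 5 colors are needed.
A valid assignment using 5 colors: 1=d, 2=c, 3=c, 4=e, 5=a, 6=c, 7=c, 8=b, 9=b, 10=a. No two adjacent vertices share a color.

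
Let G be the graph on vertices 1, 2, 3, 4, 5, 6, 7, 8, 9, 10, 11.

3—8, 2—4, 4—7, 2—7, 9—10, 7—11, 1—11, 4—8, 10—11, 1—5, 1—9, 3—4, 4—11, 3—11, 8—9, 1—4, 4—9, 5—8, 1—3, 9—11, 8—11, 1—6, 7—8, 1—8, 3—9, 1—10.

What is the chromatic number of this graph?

6

1, 3, 4, 8, 9, 11 are mutually adjacent (a clique of size 6), so at least 6 colors are needed.
6 colors suffice: color a → {1, 7}; color b → {4, 5, 6, 10}; color c → {2, 8}; color d → {11}; color e → {9}; color f → {3}. Every edge joins two different colors.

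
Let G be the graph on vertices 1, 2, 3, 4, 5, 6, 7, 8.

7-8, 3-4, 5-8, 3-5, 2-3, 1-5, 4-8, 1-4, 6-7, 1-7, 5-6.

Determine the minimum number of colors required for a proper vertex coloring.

2

1 and 5 are adjacent, so at least 2 colors are needed.
One proper 2-coloring: 1=blue, 2=red, 3=blue, 4=red, 5=red, 6=blue, 7=red, 8=blue. Each edge has distinct colors on its endpoints.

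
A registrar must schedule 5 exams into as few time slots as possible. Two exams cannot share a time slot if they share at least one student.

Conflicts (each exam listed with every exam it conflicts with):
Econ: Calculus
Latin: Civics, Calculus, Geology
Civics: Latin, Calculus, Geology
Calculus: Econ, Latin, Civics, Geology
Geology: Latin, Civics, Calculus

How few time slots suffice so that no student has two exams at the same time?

4

Latin, Civics, Calculus, Geology pairwise conflict, so at least 4 time slots are needed.
A valid assignment using 4 time slots: Econ=2, Latin=3, Civics=2, Calculus=1, Geology=4. Each listed conflict is separated.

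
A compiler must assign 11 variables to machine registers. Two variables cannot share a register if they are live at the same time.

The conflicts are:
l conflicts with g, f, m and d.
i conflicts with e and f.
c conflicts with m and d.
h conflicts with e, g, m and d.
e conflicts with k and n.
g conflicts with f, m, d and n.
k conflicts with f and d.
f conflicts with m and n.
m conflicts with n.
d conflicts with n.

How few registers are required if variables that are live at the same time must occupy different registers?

l, g, f, m are mutually in conflict, so at least 4 registers are needed.
4 registers suffice: register 1 → {c, e, g}; register 2 → {i, m, d}; register 3 → {h, f}; register 4 → {l, k, n}. No two conflicting variables share a register.

4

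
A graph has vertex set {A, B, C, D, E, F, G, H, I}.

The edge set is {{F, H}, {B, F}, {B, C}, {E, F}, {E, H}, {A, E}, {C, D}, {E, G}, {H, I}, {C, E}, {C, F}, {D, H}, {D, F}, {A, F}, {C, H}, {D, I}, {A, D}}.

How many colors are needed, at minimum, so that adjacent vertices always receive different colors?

C, D, F, H are pairwise adjacent (a clique of size 4), so at least 4 colors are needed.
4 colors suffice: A=green, B=blue, C=green, D=blue, E=blue, F=red, G=red, H=yellow, I=red. Every edge joins two different colors.

4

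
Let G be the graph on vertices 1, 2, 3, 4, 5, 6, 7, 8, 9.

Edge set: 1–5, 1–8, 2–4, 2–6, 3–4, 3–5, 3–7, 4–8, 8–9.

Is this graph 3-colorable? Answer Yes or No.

The chromatic number is 3. The cycle 5-3-4-8-1-5 has odd length 5, so it cannot be 2-colored; at least 3 colors are needed.
A valid assignment using 3 colors: 1=green, 2=blue, 3=blue, 4=red, 5=red, 6=red, 7=red, 8=blue, 9=red.
That is already a proper 3-coloring.

Yes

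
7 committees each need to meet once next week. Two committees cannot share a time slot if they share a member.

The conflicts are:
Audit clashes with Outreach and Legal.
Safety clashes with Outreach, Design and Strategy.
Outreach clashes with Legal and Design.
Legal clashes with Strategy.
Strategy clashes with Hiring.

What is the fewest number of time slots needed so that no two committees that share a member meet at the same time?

Safety, Outreach, Design pairwise conflict, so at least 3 time slots are needed.
A valid assignment using 3 time slots: Audit=3, Safety=2, Outreach=1, Legal=2, Design=3, Strategy=1, Hiring=2. Every pair that conflicts lands in different time slots.

3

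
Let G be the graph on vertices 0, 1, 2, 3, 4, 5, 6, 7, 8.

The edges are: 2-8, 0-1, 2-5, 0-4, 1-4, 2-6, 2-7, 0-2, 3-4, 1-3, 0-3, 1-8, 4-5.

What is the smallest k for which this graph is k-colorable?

0, 1, 3, 4 are pairwise adjacent (a clique of size 4), so at least 4 colors are needed.
4 colors suffice: color red → {2, 4}; color blue → {1, 5, 6, 7}; color green → {0, 8}; color yellow → {3}. Every edge joins two different colors.

4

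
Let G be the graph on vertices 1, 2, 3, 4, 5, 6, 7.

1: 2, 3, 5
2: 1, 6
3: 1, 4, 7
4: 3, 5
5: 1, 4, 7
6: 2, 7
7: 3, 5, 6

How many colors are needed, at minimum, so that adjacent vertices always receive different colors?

3

The cycle 2-1-5-7-6-2 has odd length 5, so it cannot be 2-colored; at least 3 colors are needed.
3 colors suffice: color a → {2, 3, 5}; color b → {1, 4, 7}; color c → {6}. Every edge joins two different colors.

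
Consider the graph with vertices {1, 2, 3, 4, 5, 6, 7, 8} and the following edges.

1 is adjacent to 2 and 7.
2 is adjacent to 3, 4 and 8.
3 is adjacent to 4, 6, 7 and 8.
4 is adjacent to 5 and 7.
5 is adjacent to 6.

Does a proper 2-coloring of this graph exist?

No

2, 3, 8 are pairwise adjacent, so at least 3 colors are needed.
So 2 colors are not enough.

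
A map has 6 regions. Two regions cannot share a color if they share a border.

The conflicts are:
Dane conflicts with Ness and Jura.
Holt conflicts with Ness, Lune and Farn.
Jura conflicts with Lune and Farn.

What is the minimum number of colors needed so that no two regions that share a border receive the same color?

3

The cycle Farn-Jura-Dane-Ness-Holt-Farn has odd length 5, so it cannot be 2-colored; at least 3 colors are needed.
3 colors suffice: color 1 → {Holt, Jura}; color 2 → {Dane, Lune, Farn}; color 3 → {Ness}. Every pair that conflicts lands in different colors.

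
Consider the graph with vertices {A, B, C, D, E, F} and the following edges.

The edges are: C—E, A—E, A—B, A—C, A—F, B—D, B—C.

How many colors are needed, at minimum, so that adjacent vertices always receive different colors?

3

A, B, C are mutually adjacent, so at least 3 colors are needed.
One proper 3-coloring: A=1, B=3, C=2, D=1, E=3, F=2. Each edge has distinct colors on its endpoints.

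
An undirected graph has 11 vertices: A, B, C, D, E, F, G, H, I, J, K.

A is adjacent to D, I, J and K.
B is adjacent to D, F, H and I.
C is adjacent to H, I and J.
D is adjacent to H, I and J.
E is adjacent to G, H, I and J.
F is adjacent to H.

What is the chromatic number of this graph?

3

B, F, H are mutually adjacent, so at least 3 colors are needed.
3 colors suffice: A=3, B=3, C=2, D=2, E=2, F=2, G=1, H=1, I=1, J=1, K=1. Every edge joins two different colors.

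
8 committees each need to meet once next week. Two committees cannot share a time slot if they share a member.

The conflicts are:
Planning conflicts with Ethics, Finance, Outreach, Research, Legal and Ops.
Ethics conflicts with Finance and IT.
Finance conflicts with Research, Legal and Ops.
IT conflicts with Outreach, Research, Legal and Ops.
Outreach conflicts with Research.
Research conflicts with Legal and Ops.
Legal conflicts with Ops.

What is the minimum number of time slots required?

5

Planning, Finance, Research, Legal, Ops pairwise conflict, so at least 5 time slots are needed.
Using 5 time slots: Planning=1, Ethics=2, Finance=4, IT=1, Outreach=3, Research=2, Legal=5, Ops=3. No two conflicting committees share a time slot.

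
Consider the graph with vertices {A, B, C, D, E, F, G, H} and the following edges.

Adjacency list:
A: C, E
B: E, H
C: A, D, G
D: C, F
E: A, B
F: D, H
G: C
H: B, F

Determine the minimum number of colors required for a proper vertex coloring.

3

The cycle E-B-H-F-D-C-A-E has odd length 7, so it cannot be 2-colored; at least 3 colors are needed.
3 colors suffice: color red → {C, E, F}; color blue → {A, D, G, H}; color green → {B}. Every edge joins two different colors.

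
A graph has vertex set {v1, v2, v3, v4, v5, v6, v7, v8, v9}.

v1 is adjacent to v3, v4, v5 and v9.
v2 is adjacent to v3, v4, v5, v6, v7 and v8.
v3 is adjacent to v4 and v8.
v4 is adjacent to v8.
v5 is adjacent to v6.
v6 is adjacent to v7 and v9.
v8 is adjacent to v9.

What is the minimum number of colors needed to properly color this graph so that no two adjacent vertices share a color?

v2, v3, v4, v8 are mutually adjacent (a clique of size 4), so at least 4 colors are needed.
A valid assignment using 4 colors: v1=1, v2=1, v3=2, v4=3, v5=3, v6=2, v7=3, v8=4, v9=3. No two adjacent vertices share a color.

4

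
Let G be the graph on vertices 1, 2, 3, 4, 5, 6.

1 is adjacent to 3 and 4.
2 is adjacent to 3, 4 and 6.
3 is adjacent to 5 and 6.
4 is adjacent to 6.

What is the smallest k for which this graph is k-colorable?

3

2, 3, 6 are pairwise adjacent, so at least 3 colors are needed.
One proper 3-coloring: 1=b, 2=b, 3=a, 4=a, 5=b, 6=c. Each edge has distinct colors on its endpoints.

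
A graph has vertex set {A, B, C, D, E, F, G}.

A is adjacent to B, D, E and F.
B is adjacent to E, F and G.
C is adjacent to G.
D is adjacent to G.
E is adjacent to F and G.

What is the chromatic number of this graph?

A, B, E, F form a clique, so at least 4 colors are needed.
4 colors suffice: color red → {A, G}; color blue → {B, C, D}; color green → {E}; color yellow → {F}. Every edge joins two different colors.

4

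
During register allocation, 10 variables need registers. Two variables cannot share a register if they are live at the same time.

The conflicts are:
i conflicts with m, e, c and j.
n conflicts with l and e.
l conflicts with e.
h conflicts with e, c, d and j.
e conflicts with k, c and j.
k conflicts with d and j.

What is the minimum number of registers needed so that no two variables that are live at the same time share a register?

h, e, j pairwise conflict, so at least 3 registers are needed.
3 registers suffice: register 1 → {m, e, d}; register 2 → {n, c, j}; register 3 → {i, l, h, k}. Every pair that conflicts lands in different registers.

3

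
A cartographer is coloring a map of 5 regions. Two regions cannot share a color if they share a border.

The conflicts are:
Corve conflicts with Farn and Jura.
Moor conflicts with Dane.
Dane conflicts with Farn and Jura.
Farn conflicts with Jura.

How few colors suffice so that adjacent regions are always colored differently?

3

Corve, Farn, Jura are mutually in conflict, so at least 3 colors are needed.
3 colors suffice: Corve=3, Moor=1, Dane=3, Farn=1, Jura=2. No two conflicting regions share a color.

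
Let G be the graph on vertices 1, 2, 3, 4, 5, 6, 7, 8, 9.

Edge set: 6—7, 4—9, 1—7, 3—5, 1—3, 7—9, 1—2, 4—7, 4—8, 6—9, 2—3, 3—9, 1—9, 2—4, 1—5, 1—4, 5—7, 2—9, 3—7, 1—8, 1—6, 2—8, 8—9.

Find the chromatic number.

1, 2, 4, 8, 9 form a clique, so at least 5 colors are needed.
5 colors suffice: color red → {1}; color blue → {5, 9}; color green → {2, 7}; color yellow → {3, 4, 6}; color purple → {8}. Every edge joins two different colors.

5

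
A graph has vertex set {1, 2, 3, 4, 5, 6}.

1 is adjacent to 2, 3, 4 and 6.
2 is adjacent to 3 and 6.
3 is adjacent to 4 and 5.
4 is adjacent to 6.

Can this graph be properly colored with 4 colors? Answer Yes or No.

The chromatic number is 3. 1, 3, 4 form a triangle, so at least 3 colors are needed.
3 colors suffice: color a → {1, 5}; color b → {3, 6}; color c → {2, 4}.
Since 4 ≥ 3, a proper 4-coloring certainly exists.

Yes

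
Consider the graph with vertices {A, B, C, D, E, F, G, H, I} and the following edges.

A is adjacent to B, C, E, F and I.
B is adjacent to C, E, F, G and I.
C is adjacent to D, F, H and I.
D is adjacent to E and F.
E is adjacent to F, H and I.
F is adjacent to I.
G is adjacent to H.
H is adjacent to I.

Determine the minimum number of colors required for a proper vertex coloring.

5

A, B, C, F, I are mutually adjacent (a clique of size 5), so at least 5 colors are needed.
5 colors suffice: color red → {F, H}; color blue → {C, E, G}; color green → {B, D}; color yellow → {I}; color purple → {A}. Every edge joins two different colors.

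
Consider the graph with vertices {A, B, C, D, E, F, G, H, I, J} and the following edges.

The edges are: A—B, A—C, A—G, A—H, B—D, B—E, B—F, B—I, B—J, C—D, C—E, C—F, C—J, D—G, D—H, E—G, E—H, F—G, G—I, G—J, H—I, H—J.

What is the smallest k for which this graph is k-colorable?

2

H and I are adjacent, so at least 2 colors are needed.
2 colors suffice: A=2, B=1, C=1, D=2, E=2, F=2, G=1, H=1, I=2, J=2. No two adjacent vertices share a color.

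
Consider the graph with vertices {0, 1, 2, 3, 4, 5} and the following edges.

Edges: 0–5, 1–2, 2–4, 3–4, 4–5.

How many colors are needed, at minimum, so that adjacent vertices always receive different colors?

4 and 5 are adjacent, so at least 2 colors are needed.
One proper 2-coloring: 0=red, 1=red, 2=blue, 3=blue, 4=red, 5=blue. Each edge has distinct colors on its endpoints.

2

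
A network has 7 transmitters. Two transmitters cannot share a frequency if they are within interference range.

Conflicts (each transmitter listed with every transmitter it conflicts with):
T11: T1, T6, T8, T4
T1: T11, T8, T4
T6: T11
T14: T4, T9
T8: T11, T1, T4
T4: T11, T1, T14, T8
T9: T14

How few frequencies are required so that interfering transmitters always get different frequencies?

4

T11, T1, T8, T4 pairwise conflict, so at least 4 frequencies are needed.
4 frequencies suffice: frequency 1 → {T6, T4, T9}; frequency 2 → {T11, T14}; frequency 3 → {T8}; frequency 4 → {T1}. Every pair that conflicts lands in different frequencies.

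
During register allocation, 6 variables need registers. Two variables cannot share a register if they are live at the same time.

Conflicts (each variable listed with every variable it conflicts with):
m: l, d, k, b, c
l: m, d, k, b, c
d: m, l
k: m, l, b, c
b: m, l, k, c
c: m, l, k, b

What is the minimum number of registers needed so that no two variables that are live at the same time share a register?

5

m, l, k, b, c all conflict with each other, so at least 5 registers are needed.
5 registers suffice: register 1 → {m}; register 2 → {l}; register 3 → {d, b}; register 4 → {c}; register 5 → {k}. Each listed conflict is separated.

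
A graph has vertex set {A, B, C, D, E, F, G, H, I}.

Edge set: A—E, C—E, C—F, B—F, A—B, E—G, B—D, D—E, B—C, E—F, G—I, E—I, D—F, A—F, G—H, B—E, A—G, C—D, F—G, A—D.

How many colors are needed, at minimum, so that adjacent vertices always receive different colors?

B, C, D, E, F form a clique, so at least 5 colors are needed.
One proper 5-coloring: A=purple, B=green, C=purple, D=yellow, E=red, F=blue, G=green, H=red, I=blue. Every edge joins two different colors.

5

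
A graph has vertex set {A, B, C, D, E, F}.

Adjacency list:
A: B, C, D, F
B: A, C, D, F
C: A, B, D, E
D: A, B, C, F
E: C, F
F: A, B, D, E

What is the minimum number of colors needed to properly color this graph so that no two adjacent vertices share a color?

A, B, D, F form a clique, so at least 4 colors are needed.
4 colors suffice: color 1 → {C, F}; color 2 → {B, E}; color 3 → {A}; color 4 → {D}. Every edge joins two different colors.

4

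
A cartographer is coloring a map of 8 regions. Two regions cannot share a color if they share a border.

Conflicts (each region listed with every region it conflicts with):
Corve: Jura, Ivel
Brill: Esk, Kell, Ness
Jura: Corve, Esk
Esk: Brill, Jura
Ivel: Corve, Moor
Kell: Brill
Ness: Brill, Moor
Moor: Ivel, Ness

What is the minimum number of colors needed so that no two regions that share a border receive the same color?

3

The cycle Ivel-Moor-Ness-Brill-Esk-Jura-Corve-Ivel has odd length 7, so it cannot be 2-colored; at least 3 colors are needed.
3 colors suffice: color 1 → {Brill, Jura, Moor}; color 2 → {Esk, Ivel, Kell, Ness}; color 3 → {Corve}. No two conflicting regions share a color.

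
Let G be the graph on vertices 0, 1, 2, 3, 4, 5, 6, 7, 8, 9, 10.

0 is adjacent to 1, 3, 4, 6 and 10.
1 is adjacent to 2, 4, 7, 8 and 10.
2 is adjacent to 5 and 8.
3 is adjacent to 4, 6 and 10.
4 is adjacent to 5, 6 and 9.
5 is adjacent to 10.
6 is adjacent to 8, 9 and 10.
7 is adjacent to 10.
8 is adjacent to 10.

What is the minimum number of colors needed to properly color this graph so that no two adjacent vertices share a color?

0, 3, 4, 6 are pairwise adjacent (a clique of size 4), so at least 4 colors are needed.
One proper 4-coloring: 0=c, 1=b, 2=a, 3=d, 4=a, 5=b, 6=b, 7=c, 8=c, 9=c, 10=a. Each edge has distinct colors on its endpoints.

4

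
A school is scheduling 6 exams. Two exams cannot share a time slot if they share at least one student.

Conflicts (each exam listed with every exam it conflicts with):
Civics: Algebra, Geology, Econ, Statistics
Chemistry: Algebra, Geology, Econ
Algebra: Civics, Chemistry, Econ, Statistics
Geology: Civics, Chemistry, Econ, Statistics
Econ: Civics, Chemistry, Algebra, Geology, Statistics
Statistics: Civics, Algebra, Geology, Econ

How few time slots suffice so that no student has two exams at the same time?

Civics, Geology, Econ, Statistics are mutually in conflict, so at least 4 time slots are needed.
4 time slots suffice: time slot 1 → {Econ}; time slot 2 → {Civics, Chemistry}; time slot 3 → {Algebra, Geology}; time slot 4 → {Statistics}. Each listed conflict is separated.

4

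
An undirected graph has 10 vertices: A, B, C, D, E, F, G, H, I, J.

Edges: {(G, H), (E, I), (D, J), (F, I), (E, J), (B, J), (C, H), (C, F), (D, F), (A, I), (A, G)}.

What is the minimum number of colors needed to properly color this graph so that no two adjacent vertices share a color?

3

The cycle I-E-J-D-F-I has odd length 5, so it cannot be 2-colored; at least 3 colors are needed.
3 colors suffice: color 1 → {C, G, I, J}; color 2 → {A, B, E, F, H}; color 3 → {D}. No two adjacent vertices share a color.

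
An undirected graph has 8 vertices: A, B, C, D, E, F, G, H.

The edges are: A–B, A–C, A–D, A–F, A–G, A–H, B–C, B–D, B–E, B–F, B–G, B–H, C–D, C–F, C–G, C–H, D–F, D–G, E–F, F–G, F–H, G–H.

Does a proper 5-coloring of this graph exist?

No

A, B, C, D, F, G are mutually adjacent (a clique of size 6), so at least 6 colors are needed.
So 5 colors are not enough.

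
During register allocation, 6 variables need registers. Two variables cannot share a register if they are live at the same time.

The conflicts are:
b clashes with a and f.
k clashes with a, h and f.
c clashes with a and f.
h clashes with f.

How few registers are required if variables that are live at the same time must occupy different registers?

3

k, h, f pairwise conflict, so at least 3 registers are needed.
3 registers suffice: register 1 → {a, f}; register 2 → {b, k, c}; register 3 → {h}. Each listed conflict is separated.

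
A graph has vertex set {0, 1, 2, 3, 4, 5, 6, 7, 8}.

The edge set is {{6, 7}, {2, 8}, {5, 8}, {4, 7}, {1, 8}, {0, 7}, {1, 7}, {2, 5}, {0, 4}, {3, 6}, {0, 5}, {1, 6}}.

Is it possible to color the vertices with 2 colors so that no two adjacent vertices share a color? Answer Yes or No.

0, 4, 7 are pairwise adjacent, so at least 3 colors are needed.
So 2 colors are not enough.

No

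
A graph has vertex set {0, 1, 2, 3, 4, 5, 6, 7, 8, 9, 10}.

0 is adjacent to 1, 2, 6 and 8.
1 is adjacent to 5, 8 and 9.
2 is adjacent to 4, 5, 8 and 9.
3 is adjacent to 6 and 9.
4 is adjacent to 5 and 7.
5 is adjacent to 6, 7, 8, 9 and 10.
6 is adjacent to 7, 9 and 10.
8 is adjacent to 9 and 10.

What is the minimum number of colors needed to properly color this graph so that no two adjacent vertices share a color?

2, 5, 8, 9 form a clique, so at least 4 colors are needed.
4 colors suffice: 0=red, 1=yellow, 2=yellow, 3=red, 4=blue, 5=red, 6=blue, 7=green, 8=blue, 9=green, 10=green. No two adjacent vertices share a color.

4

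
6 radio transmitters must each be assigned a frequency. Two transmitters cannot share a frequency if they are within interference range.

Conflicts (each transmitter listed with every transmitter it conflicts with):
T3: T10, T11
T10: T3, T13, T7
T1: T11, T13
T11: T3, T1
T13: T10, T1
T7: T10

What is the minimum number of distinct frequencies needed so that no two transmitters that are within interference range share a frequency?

The cycle T3-T11-T1-T13-T10-T3 has odd length 5, so it cannot be 2-colored; at least 3 frequencies are needed.
Using 3 frequencies: T3=3, T10=1, T1=1, T11=2, T13=2, T7=2. Each listed conflict is separated.

3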